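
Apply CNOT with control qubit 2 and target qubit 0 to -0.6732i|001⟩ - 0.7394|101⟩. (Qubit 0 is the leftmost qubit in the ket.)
-0.7394|001⟩ - 0.6732i|101⟩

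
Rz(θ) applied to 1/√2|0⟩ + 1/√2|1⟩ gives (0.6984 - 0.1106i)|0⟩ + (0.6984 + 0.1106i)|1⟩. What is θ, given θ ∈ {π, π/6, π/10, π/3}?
π/10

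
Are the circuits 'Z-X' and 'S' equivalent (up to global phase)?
No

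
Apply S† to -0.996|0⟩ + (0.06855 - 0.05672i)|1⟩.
-0.996|0⟩ + (-0.05672 - 0.06855i)|1⟩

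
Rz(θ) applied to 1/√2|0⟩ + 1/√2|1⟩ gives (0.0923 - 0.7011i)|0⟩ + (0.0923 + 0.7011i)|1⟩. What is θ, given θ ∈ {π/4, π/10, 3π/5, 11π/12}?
11π/12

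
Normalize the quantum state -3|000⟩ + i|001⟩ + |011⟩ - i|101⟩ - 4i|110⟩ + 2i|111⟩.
-0.5303|000⟩ + 0.1768i|001⟩ + 0.1768|011⟩ - 0.1768i|101⟩ - (1/√2)i|110⟩ + (1/√8)i|111⟩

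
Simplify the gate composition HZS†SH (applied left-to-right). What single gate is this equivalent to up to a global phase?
X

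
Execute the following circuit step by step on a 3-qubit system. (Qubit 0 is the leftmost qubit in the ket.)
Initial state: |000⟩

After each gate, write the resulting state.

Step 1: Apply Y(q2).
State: i|001⟩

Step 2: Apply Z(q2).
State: -i|001⟩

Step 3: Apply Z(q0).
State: -i|001⟩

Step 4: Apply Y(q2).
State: -|000⟩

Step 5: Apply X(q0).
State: -|100⟩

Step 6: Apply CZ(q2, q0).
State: -|100⟩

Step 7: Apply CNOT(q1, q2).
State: -|100⟩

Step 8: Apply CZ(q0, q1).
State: -|100⟩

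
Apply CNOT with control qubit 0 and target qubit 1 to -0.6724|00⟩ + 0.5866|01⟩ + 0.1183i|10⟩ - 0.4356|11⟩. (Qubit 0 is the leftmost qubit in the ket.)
-0.6724|00⟩ + 0.5866|01⟩ - 0.4356|10⟩ + 0.1183i|11⟩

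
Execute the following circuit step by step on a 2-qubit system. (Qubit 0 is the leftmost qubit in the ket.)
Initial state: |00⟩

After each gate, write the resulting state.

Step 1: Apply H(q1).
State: 1/√2|00⟩ + 1/√2|01⟩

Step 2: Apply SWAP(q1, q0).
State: 1/√2|00⟩ + 1/√2|10⟩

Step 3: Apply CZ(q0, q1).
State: 1/√2|00⟩ + 1/√2|10⟩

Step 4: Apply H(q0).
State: |00⟩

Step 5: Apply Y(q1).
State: i|01⟩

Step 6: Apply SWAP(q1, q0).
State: i|10⟩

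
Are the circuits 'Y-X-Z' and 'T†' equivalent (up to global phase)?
No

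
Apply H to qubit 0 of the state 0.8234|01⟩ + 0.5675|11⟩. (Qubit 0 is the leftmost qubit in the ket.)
0.9835|01⟩ + 0.1809|11⟩

H on qubit 0 mixes each pair of kets that differ only in qubit 0: amplitudes (a, b) of (|…0…⟩, |…1…⟩) become ((a + b)/√2, (a − b)/√2). Kets absent from the input have amplitude 0.
(|01⟩, |11⟩): (a, b) = (0.8234, 0.5675) → (0.9835, 0.1809)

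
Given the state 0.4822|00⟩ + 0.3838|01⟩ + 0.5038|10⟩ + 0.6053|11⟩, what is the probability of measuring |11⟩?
0.3664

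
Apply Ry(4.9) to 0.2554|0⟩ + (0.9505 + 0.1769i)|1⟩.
(-0.8029 - 0.1128i)|0⟩ + (-0.5692 - 0.1363i)|1⟩

Ry(4.9) = [[cos(θ/2), −sin(θ/2)], [sin(θ/2), cos(θ/2)]]; θ = 4.9, cos(θ/2) ≈ -0.770231, sin(θ/2) ≈ 0.637765.
With a = amp(|0⟩) = 0.2554 and b = amp(|1⟩) = (0.9505 + 0.1769i):
new amp(|0⟩) = (-0.770231)·a + (-0.637765)·b = (-0.8029 - 0.1128i)
new amp(|1⟩) = (0.637765)·a + (-0.770231)·b = (-0.5692 - 0.1363i)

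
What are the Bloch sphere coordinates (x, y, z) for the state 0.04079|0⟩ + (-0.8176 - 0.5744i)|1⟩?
(-0.0667, -0.04686, -0.9967)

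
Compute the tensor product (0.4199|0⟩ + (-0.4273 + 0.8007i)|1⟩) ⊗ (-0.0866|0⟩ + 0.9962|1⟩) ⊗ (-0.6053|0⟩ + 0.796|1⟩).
0.02201|000⟩ - 0.02895|001⟩ - 0.2532|010⟩ + 0.333|011⟩ + (-0.0224 + 0.04197i)|100⟩ + (0.02946 - 0.0552i)|101⟩ + (0.2577 - 0.4828i)|110⟩ + (-0.3388 + 0.6349i)|111⟩

amp(|b₁b₂…⟩) = product of the factor amplitudes for bits b₁, b₂, …; only kets whose every factor amplitude is nonzero survive.
|000⟩: (0.4199)(-0.0866)(-0.6053) = 0.02201
|001⟩: (0.4199)(-0.0866)(0.796) = -0.02895
|010⟩: (0.4199)(0.9962)(-0.6053) = -0.2532
|011⟩: (0.4199)(0.9962)(0.796) = 0.333
|100⟩: (-0.4273 + 0.8007i)(-0.0866)(-0.6053) = (-0.0224 + 0.04197i)
|101⟩: (-0.4273 + 0.8007i)(-0.0866)(0.796) = (0.02946 - 0.0552i)
|110⟩: (-0.4273 + 0.8007i)(0.9962)(-0.6053) = (0.2577 - 0.4828i)
|111⟩: (-0.4273 + 0.8007i)(0.9962)(0.796) = (-0.3388 + 0.6349i)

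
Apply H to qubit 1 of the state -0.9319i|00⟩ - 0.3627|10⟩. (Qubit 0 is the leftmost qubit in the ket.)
-0.659i|00⟩ - 0.659i|01⟩ - 0.2565|10⟩ - 0.2565|11⟩

H on qubit 1 mixes each pair of kets that differ only in qubit 1: amplitudes (a, b) of (|…0…⟩, |…1…⟩) become ((a + b)/√2, (a − b)/√2). Kets absent from the input have amplitude 0.
(|00⟩, |01⟩): (a, b) = (-0.9319i, 0) → (-0.659i, -0.659i)
(|10⟩, |11⟩): (a, b) = (-0.3627, 0) → (-0.2565, -0.2565)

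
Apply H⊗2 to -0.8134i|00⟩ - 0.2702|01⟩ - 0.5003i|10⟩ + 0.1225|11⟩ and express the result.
(-0.07385 - 0.6569i)|00⟩ + (0.07385 - 0.6569i)|01⟩ + (-0.1964 - 0.1566i)|10⟩ + (0.1964 - 0.1566i)|11⟩

H⊗2 gives amp(|y⟩) = (1/2) Σ_x (−1)^(x·y) amp(|x⟩), where x·y is the number of positions in which both x and y have a 1.
|00⟩: (-0.8134i - 0.2702 - 0.5003i + 0.1225)/2 = (-0.07385 - 0.6569i)
|01⟩: (-0.8134i + 0.2702 - 0.5003i - 0.1225)/2 = (0.07385 - 0.6569i)
|10⟩: (-0.8134i - 0.2702 + 0.5003i - 0.1225)/2 = (-0.1964 - 0.1566i)
|11⟩: (-0.8134i + 0.2702 + 0.5003i + 0.1225)/2 = (0.1964 - 0.1566i)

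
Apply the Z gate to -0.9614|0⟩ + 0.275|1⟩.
-0.9614|0⟩ - 0.275|1⟩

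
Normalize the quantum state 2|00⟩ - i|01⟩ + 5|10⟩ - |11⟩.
0.3592|00⟩ - 0.1796i|01⟩ + 0.898|10⟩ - 0.1796|11⟩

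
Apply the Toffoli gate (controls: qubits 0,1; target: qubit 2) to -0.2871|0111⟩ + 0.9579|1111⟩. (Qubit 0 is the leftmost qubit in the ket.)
-0.2871|0111⟩ + 0.9579|1101⟩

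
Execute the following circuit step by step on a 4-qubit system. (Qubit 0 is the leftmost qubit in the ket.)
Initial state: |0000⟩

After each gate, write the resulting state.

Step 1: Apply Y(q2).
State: i|0010⟩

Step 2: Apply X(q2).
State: i|0000⟩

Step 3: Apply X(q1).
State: i|0100⟩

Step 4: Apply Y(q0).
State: -|1100⟩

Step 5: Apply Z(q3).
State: -|1100⟩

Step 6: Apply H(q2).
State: -1/√2|1100⟩ - 1/√2|1110⟩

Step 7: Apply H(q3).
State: -1/2|1100⟩ - 1/2|1101⟩ - 1/2|1110⟩ - 1/2|1111⟩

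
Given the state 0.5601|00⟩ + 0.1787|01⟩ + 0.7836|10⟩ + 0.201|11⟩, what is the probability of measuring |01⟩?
0.03193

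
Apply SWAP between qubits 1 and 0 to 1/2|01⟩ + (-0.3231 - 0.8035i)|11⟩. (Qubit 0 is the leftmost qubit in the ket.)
1/2|10⟩ + (-0.3231 - 0.8035i)|11⟩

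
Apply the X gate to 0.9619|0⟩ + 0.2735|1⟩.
0.2735|0⟩ + 0.9619|1⟩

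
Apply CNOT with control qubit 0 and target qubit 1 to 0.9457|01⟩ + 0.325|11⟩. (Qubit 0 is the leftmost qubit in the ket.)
0.9457|01⟩ + 0.325|10⟩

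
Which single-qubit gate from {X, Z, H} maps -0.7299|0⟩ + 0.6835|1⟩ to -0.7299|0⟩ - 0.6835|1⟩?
Z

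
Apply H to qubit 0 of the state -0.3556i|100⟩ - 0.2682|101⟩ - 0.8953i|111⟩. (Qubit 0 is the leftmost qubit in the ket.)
-0.2514i|000⟩ - 0.1896|001⟩ - 0.6331i|011⟩ + 0.2514i|100⟩ + 0.1896|101⟩ + 0.6331i|111⟩

H on qubit 0 mixes each pair of kets that differ only in qubit 0: amplitudes (a, b) of (|…0…⟩, |…1…⟩) become ((a + b)/√2, (a − b)/√2). Kets absent from the input have amplitude 0.
(|000⟩, |100⟩): (a, b) = (0, -0.3556i) → (-0.2514i, 0.2514i)
(|001⟩, |101⟩): (a, b) = (0, -0.2682) → (-0.1896, 0.1896)
(|011⟩, |111⟩): (a, b) = (0, -0.8953i) → (-0.6331i, 0.6331i)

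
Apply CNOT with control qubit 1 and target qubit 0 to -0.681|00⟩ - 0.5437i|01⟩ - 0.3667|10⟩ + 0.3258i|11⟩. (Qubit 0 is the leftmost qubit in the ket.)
-0.681|00⟩ + 0.3258i|01⟩ - 0.3667|10⟩ - 0.5437i|11⟩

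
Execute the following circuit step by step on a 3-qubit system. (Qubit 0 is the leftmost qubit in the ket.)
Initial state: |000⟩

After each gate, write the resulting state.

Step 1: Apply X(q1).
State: |010⟩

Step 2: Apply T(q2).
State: |010⟩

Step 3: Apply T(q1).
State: (1/√2 + (1/√2)i)|010⟩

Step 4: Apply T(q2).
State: (1/√2 + (1/√2)i)|010⟩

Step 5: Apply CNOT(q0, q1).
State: (1/√2 + (1/√2)i)|010⟩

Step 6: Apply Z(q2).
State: (1/√2 + (1/√2)i)|010⟩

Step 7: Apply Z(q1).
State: (-1/√2 - (1/√2)i)|010⟩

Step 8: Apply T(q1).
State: -i|010⟩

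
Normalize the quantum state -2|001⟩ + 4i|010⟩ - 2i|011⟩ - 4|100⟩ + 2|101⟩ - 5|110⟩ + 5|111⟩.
-0.2063|001⟩ + 0.4126i|010⟩ - 0.2063i|011⟩ - 0.4126|100⟩ + 0.2063|101⟩ - 0.5157|110⟩ + 0.5157|111⟩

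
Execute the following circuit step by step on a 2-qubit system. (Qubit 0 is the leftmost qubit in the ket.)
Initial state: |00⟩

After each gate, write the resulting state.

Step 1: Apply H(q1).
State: 1/√2|00⟩ + 1/√2|01⟩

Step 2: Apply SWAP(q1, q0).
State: 1/√2|00⟩ + 1/√2|10⟩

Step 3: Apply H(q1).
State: 1/2|00⟩ + 1/2|01⟩ + 1/2|10⟩ + 1/2|11⟩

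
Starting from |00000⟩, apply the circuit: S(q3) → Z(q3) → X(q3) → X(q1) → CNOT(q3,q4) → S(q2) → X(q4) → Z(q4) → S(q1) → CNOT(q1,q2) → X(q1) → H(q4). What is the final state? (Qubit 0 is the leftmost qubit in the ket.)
(1/√2)i|00110⟩ + (1/√2)i|00111⟩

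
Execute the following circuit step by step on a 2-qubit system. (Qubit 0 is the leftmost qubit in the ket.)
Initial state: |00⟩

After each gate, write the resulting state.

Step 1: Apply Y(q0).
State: i|10⟩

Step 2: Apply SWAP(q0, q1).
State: i|01⟩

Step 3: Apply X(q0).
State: i|11⟩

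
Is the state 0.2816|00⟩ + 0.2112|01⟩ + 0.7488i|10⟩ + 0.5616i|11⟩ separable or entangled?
Separable

Writing the state as a|00⟩ + b|01⟩ + c|10⟩ + d|11⟩, it is a product state iff ad − bc = 0.
Here (a, b, c, d) = (0.2816, 0.2112, 0.7488i, 0.5616i): ad − bc = (0.2816)(0.5616i) − (0.2112)(0.7488i) = 0, so the state is separable.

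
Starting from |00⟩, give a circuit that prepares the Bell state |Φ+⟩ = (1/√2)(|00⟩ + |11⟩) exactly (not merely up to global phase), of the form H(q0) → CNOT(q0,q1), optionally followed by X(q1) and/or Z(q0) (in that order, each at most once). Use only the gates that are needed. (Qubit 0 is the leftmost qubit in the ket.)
H(q0) → CNOT(q0,q1)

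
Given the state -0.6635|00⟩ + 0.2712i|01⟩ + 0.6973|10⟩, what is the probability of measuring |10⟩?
0.4862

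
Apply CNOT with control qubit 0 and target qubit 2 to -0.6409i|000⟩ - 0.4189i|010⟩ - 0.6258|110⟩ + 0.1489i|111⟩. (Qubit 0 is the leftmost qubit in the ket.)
-0.6409i|000⟩ - 0.4189i|010⟩ + 0.1489i|110⟩ - 0.6258|111⟩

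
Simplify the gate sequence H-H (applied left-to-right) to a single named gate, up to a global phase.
I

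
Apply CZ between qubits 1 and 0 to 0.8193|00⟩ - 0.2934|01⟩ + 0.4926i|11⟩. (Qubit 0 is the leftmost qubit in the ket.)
0.8193|00⟩ - 0.2934|01⟩ - 0.4926i|11⟩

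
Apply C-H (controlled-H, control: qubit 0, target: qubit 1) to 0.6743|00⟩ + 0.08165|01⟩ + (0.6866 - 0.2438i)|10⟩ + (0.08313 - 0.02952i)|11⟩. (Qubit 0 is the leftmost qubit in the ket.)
0.6743|00⟩ + 0.08165|01⟩ + (0.5443 - 0.1933i)|10⟩ + (0.4267 - 0.1515i)|11⟩

C-H leaves the control-|0⟩ kets |00⟩, |01⟩ unchanged and applies H to qubit 1 on the control-|1⟩ pair (|10⟩, |11⟩).
H = [[1/√2, 1/√2], [1/√2, -1/√2]].
With a = amp(|10⟩) = (0.6866 - 0.2438i) and b = amp(|11⟩) = (0.08313 - 0.02952i):
new amp(|10⟩) = (1/√2)·a + (1/√2)·b = (0.5443 - 0.1933i)
new amp(|11⟩) = (1/√2)·a + (-1/√2)·b = (0.4267 - 0.1515i)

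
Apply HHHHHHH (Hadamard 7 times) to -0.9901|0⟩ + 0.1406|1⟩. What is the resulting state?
-0.6007|0⟩ - 0.7995|1⟩

H² = I, so H^7 = H: a single Hadamard. With (a, b) = (-0.9901, 0.1406), H gives ((a + b)/√2, (a − b)/√2) = (-0.6007, -0.7995).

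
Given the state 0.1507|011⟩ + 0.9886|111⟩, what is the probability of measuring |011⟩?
0.02271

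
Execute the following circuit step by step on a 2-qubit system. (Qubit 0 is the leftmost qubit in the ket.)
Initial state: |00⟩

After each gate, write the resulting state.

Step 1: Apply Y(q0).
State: i|10⟩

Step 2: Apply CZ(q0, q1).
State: i|10⟩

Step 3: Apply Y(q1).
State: -|11⟩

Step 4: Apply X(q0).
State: -|01⟩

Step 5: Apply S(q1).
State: -i|01⟩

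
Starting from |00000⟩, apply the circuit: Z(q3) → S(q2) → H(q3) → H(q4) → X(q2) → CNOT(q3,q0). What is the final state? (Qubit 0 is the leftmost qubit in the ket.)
1/2|00100⟩ + 1/2|00101⟩ + 1/2|10110⟩ + 1/2|10111⟩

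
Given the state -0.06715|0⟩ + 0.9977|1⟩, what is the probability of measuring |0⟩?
0.004509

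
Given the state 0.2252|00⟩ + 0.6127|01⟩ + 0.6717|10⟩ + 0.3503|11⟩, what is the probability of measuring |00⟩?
0.05072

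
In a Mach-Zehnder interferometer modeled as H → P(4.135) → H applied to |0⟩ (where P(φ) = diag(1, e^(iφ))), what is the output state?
(0.2271 - 0.4189i)|0⟩ + (0.7729 + 0.4189i)|1⟩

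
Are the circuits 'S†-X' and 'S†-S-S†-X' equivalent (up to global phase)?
Yes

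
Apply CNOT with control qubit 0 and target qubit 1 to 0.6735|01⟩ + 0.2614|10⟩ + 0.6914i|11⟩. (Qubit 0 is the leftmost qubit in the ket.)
0.6735|01⟩ + 0.6914i|10⟩ + 0.2614|11⟩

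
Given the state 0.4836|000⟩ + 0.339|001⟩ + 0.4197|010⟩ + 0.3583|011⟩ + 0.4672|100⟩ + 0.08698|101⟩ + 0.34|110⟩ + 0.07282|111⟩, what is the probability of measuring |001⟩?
0.1149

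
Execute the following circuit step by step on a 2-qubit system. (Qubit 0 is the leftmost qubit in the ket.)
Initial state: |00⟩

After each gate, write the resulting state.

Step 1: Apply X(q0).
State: |10⟩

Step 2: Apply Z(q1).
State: |10⟩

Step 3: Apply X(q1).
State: |11⟩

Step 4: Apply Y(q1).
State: -i|10⟩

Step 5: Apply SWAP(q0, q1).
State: -i|01⟩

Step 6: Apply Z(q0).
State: -i|01⟩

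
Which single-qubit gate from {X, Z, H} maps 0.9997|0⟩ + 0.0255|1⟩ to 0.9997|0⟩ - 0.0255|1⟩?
Z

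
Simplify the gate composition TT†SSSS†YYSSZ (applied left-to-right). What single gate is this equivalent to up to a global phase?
Z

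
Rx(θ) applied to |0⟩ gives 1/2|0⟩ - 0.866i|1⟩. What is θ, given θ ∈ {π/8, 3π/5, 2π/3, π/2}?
2π/3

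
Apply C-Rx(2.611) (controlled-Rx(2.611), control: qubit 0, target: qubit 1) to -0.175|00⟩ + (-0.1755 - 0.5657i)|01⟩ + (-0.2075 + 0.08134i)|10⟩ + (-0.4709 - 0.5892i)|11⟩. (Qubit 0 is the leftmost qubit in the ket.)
-0.175|00⟩ + (-0.1755 - 0.5657i)|01⟩ + (-0.623 + 0.4758i)|10⟩ + (-0.04497 + 0.04576i)|11⟩

C-Rx(2.611) leaves the control-|0⟩ kets |00⟩, |01⟩ unchanged and applies Rx(2.611) to qubit 1 on the control-|1⟩ pair (|10⟩, |11⟩).
Rx(2.611) = [[cos(θ/2), −i·sin(θ/2)], [−i·sin(θ/2), cos(θ/2)]]; θ = 2.611, cos(θ/2) ≈ 0.262195, sin(θ/2) ≈ 0.965015.
With a = amp(|10⟩) = (-0.2075 + 0.08134i) and b = amp(|11⟩) = (-0.4709 - 0.5892i):
new amp(|10⟩) = (0.262195)·a + (-0.965015i)·b = (-0.623 + 0.4758i)
new amp(|11⟩) = (-0.965015i)·a + (0.262195)·b = (-0.04497 + 0.04576i)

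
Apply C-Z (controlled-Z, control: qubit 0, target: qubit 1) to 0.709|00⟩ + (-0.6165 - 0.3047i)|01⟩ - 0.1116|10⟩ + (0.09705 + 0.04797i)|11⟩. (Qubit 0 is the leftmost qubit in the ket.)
0.709|00⟩ + (-0.6165 - 0.3047i)|01⟩ - 0.1116|10⟩ + (-0.09705 - 0.04797i)|11⟩

C-Z leaves the control-|0⟩ kets |00⟩, |01⟩ unchanged and applies Z to qubit 1 on the control-|1⟩ pair (|10⟩, |11⟩).
Z = [[1, 0], [0, -1]].
With a = amp(|10⟩) = -0.1116 and b = amp(|11⟩) = (0.09705 + 0.04797i):
new amp(|10⟩) = (1)·a = -0.1116
new amp(|11⟩) = (-1)·b = (-0.09705 - 0.04797i)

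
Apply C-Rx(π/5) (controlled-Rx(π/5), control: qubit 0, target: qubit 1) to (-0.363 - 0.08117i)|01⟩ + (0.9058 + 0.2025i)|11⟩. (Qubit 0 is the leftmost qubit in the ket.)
(-0.363 - 0.08117i)|01⟩ + (0.06258 - 0.2799i)|10⟩ + (0.8615 + 0.1926i)|11⟩

C-Rx(π/5) leaves the control-|0⟩ kets |00⟩, |01⟩ unchanged and applies Rx(π/5) to qubit 1 on the control-|1⟩ pair (|10⟩, |11⟩).
Rx(π/5) = [[cos(θ/2), −i·sin(θ/2)], [−i·sin(θ/2), cos(θ/2)]]; θ = π/5, cos(θ/2) ≈ 0.951057, sin(θ/2) ≈ 0.309017.
With a = amp(|10⟩) = 0 and b = amp(|11⟩) = (0.9058 + 0.2025i):
new amp(|10⟩) = (0.951057)·a + (-0.309017i)·b = (0.06258 - 0.2799i)
new amp(|11⟩) = (-0.309017i)·a + (0.951057)·b = (0.8615 + 0.1926i)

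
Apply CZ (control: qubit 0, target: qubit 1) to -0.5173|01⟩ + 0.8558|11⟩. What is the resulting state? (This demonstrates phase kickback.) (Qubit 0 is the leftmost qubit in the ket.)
-0.5173|01⟩ - 0.8558|11⟩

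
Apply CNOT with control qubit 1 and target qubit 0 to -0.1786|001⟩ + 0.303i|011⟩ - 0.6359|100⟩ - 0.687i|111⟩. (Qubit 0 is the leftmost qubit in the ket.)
-0.1786|001⟩ - 0.687i|011⟩ - 0.6359|100⟩ + 0.303i|111⟩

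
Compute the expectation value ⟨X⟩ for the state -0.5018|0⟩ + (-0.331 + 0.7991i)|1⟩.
0.3322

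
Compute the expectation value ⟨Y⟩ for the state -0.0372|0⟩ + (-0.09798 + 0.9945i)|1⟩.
-0.07399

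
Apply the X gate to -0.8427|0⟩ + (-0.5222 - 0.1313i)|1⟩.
(-0.5222 - 0.1313i)|0⟩ - 0.8427|1⟩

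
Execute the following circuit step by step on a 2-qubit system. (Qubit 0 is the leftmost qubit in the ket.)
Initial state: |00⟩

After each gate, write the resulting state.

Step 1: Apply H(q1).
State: 1/√2|00⟩ + 1/√2|01⟩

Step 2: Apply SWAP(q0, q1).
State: 1/√2|00⟩ + 1/√2|10⟩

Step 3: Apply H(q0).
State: |00⟩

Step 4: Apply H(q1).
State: 1/√2|00⟩ + 1/√2|01⟩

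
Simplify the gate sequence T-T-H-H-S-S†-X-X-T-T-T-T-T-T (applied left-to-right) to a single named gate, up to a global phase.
I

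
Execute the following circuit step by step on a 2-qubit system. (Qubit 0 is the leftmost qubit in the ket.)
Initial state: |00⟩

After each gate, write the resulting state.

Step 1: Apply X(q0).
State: |10⟩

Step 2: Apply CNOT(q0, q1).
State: |11⟩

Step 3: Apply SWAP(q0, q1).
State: |11⟩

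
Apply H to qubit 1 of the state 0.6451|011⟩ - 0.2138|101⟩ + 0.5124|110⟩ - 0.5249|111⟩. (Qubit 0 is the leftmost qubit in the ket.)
0.4562|001⟩ - 0.4562|011⟩ + 0.3623|100⟩ - 0.5223|101⟩ - 0.3623|110⟩ + 0.22|111⟩

H on qubit 1 mixes each pair of kets that differ only in qubit 1: amplitudes (a, b) of (|…0…⟩, |…1…⟩) become ((a + b)/√2, (a − b)/√2). Kets absent from the input have amplitude 0.
(|001⟩, |011⟩): (a, b) = (0, 0.6451) → (0.4562, -0.4562)
(|100⟩, |110⟩): (a, b) = (0, 0.5124) → (0.3623, -0.3623)
(|101⟩, |111⟩): (a, b) = (-0.2138, -0.5249) → (-0.5223, 0.22)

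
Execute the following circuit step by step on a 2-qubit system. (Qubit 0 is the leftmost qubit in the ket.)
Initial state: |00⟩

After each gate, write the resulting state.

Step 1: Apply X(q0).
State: |10⟩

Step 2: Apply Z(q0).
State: -|10⟩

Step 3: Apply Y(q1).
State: -i|11⟩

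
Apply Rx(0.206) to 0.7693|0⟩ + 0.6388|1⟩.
(0.7652 - 0.06568i)|0⟩ + (0.6354 - 0.0791i)|1⟩

Rx(0.206) = [[cos(θ/2), −i·sin(θ/2)], [−i·sin(θ/2), cos(θ/2)]]; θ = 0.206, cos(θ/2) ≈ 0.9947, sin(θ/2) ≈ 0.102818.
With a = amp(|0⟩) = 0.7693 and b = amp(|1⟩) = 0.6388:
new amp(|0⟩) = (0.9947)·a + (-0.102818i)·b = (0.7652 - 0.06568i)
new amp(|1⟩) = (-0.102818i)·a + (0.9947)·b = (0.6354 - 0.0791i)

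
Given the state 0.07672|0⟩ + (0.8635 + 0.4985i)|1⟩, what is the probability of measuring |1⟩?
0.9941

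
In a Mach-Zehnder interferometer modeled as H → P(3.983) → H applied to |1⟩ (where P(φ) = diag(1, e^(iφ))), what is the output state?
(0.8332 + 0.3728i)|0⟩ + (0.1668 - 0.3728i)|1⟩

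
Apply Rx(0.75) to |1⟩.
-0.3663i|0⟩ + 0.9305|1⟩

Rx(0.75) = [[cos(θ/2), −i·sin(θ/2)], [−i·sin(θ/2), cos(θ/2)]]; θ = 0.75, cos(θ/2) ≈ 0.930508, sin(θ/2) ≈ 0.366273.
With a = amp(|0⟩) = 0 and b = amp(|1⟩) = 1:
new amp(|0⟩) = (0.930508)·a + (-0.366273i)·b = -0.3663i
new amp(|1⟩) = (-0.366273i)·a + (0.930508)·b = 0.9305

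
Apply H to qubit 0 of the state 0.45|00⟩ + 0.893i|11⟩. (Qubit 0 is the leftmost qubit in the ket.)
0.3182|00⟩ + 0.6314i|01⟩ + 0.3182|10⟩ - 0.6314i|11⟩

H on qubit 0 mixes each pair of kets that differ only in qubit 0: amplitudes (a, b) of (|…0…⟩, |…1…⟩) become ((a + b)/√2, (a − b)/√2). Kets absent from the input have amplitude 0.
(|00⟩, |10⟩): (a, b) = (0.45, 0) → (0.3182, 0.3182)
(|01⟩, |11⟩): (a, b) = (0, 0.893i) → (0.6314i, -0.6314i)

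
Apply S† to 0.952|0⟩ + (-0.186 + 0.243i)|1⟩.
0.952|0⟩ + (0.243 + 0.186i)|1⟩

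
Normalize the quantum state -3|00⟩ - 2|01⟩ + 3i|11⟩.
-0.6396|00⟩ - 0.4264|01⟩ + 0.6396i|11⟩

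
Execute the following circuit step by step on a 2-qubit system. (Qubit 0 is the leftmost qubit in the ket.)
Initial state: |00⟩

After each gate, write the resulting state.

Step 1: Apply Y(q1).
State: i|01⟩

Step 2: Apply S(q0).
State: i|01⟩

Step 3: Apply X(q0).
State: i|11⟩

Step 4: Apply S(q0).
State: -|11⟩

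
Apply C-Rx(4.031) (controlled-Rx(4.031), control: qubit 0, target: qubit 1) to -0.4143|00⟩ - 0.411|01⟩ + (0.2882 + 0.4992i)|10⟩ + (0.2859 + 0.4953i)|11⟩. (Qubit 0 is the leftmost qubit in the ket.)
-0.4143|00⟩ - 0.411|01⟩ + (0.3231 - 0.4728i)|10⟩ + (0.3277 - 0.4732i)|11⟩

C-Rx(4.031) leaves the control-|0⟩ kets |00⟩, |01⟩ unchanged and applies Rx(4.031) to qubit 1 on the control-|1⟩ pair (|10⟩, |11⟩).
Rx(4.031) = [[cos(θ/2), −i·sin(θ/2)], [−i·sin(θ/2), cos(θ/2)]]; θ = 4.031, cos(θ/2) ≈ -0.43019, sin(θ/2) ≈ 0.902738.
With a = amp(|10⟩) = (0.2882 + 0.4992i) and b = amp(|11⟩) = (0.2859 + 0.4953i):
new amp(|10⟩) = (-0.43019)·a + (-0.902738i)·b = (0.3231 - 0.4728i)
new amp(|11⟩) = (-0.902738i)·a + (-0.43019)·b = (0.3277 - 0.4732i)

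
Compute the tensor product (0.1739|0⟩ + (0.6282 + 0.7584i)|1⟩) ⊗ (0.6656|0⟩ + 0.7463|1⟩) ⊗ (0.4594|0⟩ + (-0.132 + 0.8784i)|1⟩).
0.05317|000⟩ + (-0.01528 + 0.1017i)|001⟩ + 0.05962|010⟩ + (-0.01713 + 0.114i)|011⟩ + (0.1921 + 0.2319i)|100⟩ + (-0.4986 + 0.3007i)|101⟩ + (0.2154 + 0.26i)|110⟩ + (-0.5591 + 0.3371i)|111⟩

amp(|b₁b₂…⟩) = product of the factor amplitudes for bits b₁, b₂, …; only kets whose every factor amplitude is nonzero survive.
|000⟩: (0.1739)(0.6656)(0.4594) = 0.05317
|001⟩: (0.1739)(0.6656)(-0.132 + 0.8784i) = (-0.01528 + 0.1017i)
|010⟩: (0.1739)(0.7463)(0.4594) = 0.05962
|011⟩: (0.1739)(0.7463)(-0.132 + 0.8784i) = (-0.01713 + 0.114i)
|100⟩: (0.6282 + 0.7584i)(0.6656)(0.4594) = (0.1921 + 0.2319i)
|101⟩: (0.6282 + 0.7584i)(0.6656)(-0.132 + 0.8784i) = (-0.4986 + 0.3007i)
|110⟩: (0.6282 + 0.7584i)(0.7463)(0.4594) = (0.2154 + 0.26i)
|111⟩: (0.6282 + 0.7584i)(0.7463)(-0.132 + 0.8784i) = (-0.5591 + 0.3371i)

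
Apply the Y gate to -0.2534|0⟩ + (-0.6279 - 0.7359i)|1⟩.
(-0.7359 + 0.6279i)|0⟩ - 0.2534i|1⟩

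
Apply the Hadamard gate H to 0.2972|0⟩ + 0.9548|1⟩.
0.8853|0⟩ - 0.465|1⟩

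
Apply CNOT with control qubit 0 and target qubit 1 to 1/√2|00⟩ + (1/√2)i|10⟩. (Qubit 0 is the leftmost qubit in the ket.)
1/√2|00⟩ + (1/√2)i|11⟩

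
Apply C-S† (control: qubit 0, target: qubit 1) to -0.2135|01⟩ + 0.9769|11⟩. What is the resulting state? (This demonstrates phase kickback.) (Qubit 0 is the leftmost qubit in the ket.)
-0.2135|01⟩ - 0.9769i|11⟩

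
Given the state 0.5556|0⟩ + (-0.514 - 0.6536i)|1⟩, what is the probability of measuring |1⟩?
0.6914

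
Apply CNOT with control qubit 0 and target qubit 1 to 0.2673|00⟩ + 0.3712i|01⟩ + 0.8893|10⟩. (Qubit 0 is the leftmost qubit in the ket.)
0.2673|00⟩ + 0.3712i|01⟩ + 0.8893|11⟩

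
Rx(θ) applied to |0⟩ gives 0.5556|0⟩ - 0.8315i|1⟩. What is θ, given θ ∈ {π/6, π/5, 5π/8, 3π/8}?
5π/8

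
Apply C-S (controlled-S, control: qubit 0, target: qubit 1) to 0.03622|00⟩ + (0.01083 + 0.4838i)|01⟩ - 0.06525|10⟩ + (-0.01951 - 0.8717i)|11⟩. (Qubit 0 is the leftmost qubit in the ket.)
0.03622|00⟩ + (0.01083 + 0.4838i)|01⟩ - 0.06525|10⟩ + (0.8717 - 0.01951i)|11⟩

C-S leaves the control-|0⟩ kets |00⟩, |01⟩ unchanged and applies S to qubit 1 on the control-|1⟩ pair (|10⟩, |11⟩).
S = [[1, 0], [0, i]].
With a = amp(|10⟩) = -0.06525 and b = amp(|11⟩) = (-0.01951 - 0.8717i):
new amp(|10⟩) = (1)·a = -0.06525
new amp(|11⟩) = (i)·b = (0.8717 - 0.01951i)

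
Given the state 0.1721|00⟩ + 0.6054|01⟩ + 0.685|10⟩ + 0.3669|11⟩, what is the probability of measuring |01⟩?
0.3665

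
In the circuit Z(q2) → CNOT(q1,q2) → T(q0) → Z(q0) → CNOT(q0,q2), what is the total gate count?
5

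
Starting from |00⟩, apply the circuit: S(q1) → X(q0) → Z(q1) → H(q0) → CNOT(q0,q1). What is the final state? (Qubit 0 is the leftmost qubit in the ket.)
1/√2|00⟩ - 1/√2|11⟩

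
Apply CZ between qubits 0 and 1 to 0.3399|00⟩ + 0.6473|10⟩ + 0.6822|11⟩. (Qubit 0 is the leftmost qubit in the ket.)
0.3399|00⟩ + 0.6473|10⟩ - 0.6822|11⟩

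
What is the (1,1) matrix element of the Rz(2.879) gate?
(0.1309 + 0.9914i)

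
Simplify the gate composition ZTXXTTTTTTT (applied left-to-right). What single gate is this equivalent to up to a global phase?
Z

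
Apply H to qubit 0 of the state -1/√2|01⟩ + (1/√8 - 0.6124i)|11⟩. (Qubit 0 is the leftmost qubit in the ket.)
(-0.25 - 0.433i)|01⟩ + (-0.75 + 0.433i)|11⟩

H on qubit 0 mixes each pair of kets that differ only in qubit 0: amplitudes (a, b) of (|…0…⟩, |…1…⟩) become ((a + b)/√2, (a − b)/√2). Kets absent from the input have amplitude 0.
(|01⟩, |11⟩): (a, b) = (-1/√2, (1/√8 - 0.6124i)) → ((-0.25 - 0.433i), (-0.75 + 0.433i))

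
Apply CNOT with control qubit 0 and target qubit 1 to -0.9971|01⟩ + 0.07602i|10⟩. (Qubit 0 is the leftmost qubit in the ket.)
-0.9971|01⟩ + 0.07602i|11⟩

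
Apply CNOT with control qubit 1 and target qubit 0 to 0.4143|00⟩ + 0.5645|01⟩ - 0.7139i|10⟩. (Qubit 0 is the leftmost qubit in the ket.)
0.4143|00⟩ - 0.7139i|10⟩ + 0.5645|11⟩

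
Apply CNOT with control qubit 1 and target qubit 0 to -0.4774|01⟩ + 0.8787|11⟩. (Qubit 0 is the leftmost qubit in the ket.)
0.8787|01⟩ - 0.4774|11⟩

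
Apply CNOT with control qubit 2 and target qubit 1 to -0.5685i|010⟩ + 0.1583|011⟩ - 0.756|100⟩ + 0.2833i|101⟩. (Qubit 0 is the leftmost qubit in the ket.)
0.1583|001⟩ - 0.5685i|010⟩ - 0.756|100⟩ + 0.2833i|111⟩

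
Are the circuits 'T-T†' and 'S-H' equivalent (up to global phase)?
No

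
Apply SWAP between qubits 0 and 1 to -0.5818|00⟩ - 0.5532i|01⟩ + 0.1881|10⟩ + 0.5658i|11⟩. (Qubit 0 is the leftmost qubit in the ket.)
-0.5818|00⟩ + 0.1881|01⟩ - 0.5532i|10⟩ + 0.5658i|11⟩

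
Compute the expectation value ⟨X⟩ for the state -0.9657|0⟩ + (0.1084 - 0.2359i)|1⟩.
-0.2094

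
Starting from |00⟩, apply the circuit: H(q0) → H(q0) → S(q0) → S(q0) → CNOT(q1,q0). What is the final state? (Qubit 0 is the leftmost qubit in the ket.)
|00⟩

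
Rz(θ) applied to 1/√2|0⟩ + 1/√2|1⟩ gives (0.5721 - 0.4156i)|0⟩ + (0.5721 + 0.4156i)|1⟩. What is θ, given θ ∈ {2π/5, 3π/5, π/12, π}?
2π/5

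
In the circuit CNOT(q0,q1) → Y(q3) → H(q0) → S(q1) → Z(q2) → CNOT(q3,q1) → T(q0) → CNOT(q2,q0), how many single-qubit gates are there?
5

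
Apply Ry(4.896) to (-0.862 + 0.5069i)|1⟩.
(0.5511 - 0.3241i)|0⟩ + (0.6628 - 0.3898i)|1⟩

Ry(4.896) = [[cos(θ/2), −sin(θ/2)], [sin(θ/2), cos(θ/2)]]; θ = 4.896, cos(θ/2) ≈ -0.768954, sin(θ/2) ≈ 0.639304.
With a = amp(|0⟩) = 0 and b = amp(|1⟩) = (-0.862 + 0.5069i):
new amp(|0⟩) = (-0.768954)·a + (-0.639304)·b = (0.5511 - 0.3241i)
new amp(|1⟩) = (0.639304)·a + (-0.768954)·b = (0.6628 - 0.3898i)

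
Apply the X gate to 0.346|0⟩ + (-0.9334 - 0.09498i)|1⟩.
(-0.9334 - 0.09498i)|0⟩ + 0.346|1⟩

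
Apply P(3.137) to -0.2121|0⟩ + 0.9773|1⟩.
-0.2121|0⟩ + (-0.9773 + 0.004488i)|1⟩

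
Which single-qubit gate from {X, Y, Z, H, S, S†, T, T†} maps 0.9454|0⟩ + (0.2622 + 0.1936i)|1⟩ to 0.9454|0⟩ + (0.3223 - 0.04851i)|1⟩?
T†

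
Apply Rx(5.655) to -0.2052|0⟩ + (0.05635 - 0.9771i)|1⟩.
(-0.1067 - 0.01741i)|0⟩ + (-0.05359 + 0.9927i)|1⟩

Rx(5.655) = [[cos(θ/2), −i·sin(θ/2)], [−i·sin(θ/2), cos(θ/2)]]; θ = 5.655, cos(θ/2) ≈ -0.951077, sin(θ/2) ≈ 0.308954.
With a = amp(|0⟩) = -0.2052 and b = amp(|1⟩) = (0.05635 - 0.9771i):
new amp(|0⟩) = (-0.951077)·a + (-0.308954i)·b = (-0.1067 - 0.01741i)
new amp(|1⟩) = (-0.308954i)·a + (-0.951077)·b = (-0.05359 + 0.9927i)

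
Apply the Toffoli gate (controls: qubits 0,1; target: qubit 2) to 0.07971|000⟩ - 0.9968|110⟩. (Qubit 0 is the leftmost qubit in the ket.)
0.07971|000⟩ - 0.9968|111⟩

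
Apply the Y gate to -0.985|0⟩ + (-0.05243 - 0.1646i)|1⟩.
(-0.1646 + 0.05243i)|0⟩ - 0.985i|1⟩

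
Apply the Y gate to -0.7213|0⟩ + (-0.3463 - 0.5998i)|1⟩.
(-0.5998 + 0.3463i)|0⟩ - 0.7213i|1⟩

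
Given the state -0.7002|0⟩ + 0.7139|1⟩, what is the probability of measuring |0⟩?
0.4903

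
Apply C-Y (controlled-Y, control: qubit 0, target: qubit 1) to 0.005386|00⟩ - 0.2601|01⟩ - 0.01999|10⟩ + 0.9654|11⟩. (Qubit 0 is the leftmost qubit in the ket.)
0.005386|00⟩ - 0.2601|01⟩ - 0.9654i|10⟩ - 0.01999i|11⟩

C-Y leaves the control-|0⟩ kets |00⟩, |01⟩ unchanged and applies Y to qubit 1 on the control-|1⟩ pair (|10⟩, |11⟩).
Y = [[0, -i], [i, 0]].
With a = amp(|10⟩) = -0.01999 and b = amp(|11⟩) = 0.9654:
new amp(|10⟩) = (-i)·b = -0.9654i
new amp(|11⟩) = (i)·a = -0.01999i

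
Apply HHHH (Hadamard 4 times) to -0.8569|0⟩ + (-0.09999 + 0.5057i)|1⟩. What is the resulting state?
-0.8569|0⟩ + (-0.09999 + 0.5057i)|1⟩

H² = I, so an even number of Hadamards cancels: H^4 = I and the state is unchanged.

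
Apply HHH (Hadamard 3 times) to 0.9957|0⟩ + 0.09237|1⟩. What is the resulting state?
0.7694|0⟩ + 0.6388|1⟩

H² = I, so H^3 = H: a single Hadamard. With (a, b) = (0.9957, 0.09237), H gives ((a + b)/√2, (a − b)/√2) = (0.7694, 0.6388).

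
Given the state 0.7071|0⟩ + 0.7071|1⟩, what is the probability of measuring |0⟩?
0.5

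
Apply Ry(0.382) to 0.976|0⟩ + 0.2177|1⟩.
0.9169|0⟩ + 0.399|1⟩

Ry(0.382) = [[cos(θ/2), −sin(θ/2)], [sin(θ/2), cos(θ/2)]]; θ = 0.382, cos(θ/2) ≈ 0.981815, sin(θ/2) ≈ 0.189841.
With a = amp(|0⟩) = 0.976 and b = amp(|1⟩) = 0.2177:
new amp(|0⟩) = (0.981815)·a + (-0.189841)·b = 0.9169
new amp(|1⟩) = (0.189841)·a + (0.981815)·b = 0.399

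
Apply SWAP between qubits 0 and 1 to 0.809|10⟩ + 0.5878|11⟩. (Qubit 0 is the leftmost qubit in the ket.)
0.809|01⟩ + 0.5878|11⟩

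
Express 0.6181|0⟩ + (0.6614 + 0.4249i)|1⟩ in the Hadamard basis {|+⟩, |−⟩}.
(0.9047 + 0.3004i)|+⟩ + (-0.03062 - 0.3004i)|−⟩

With |ψ⟩ = α|0⟩ + β|1⟩, the Hadamard-basis coefficients are ⟨+|ψ⟩ = (α + β)/√2 and ⟨−|ψ⟩ = (α − β)/√2.
Here α = 0.6181, β = (0.6614 + 0.4249i): (α + β)/√2 = (0.9047 + 0.3004i), (α − β)/√2 = (-0.03062 - 0.3004i).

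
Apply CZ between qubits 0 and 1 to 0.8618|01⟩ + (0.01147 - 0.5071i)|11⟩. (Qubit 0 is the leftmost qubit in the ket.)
0.8618|01⟩ + (-0.01147 + 0.5071i)|11⟩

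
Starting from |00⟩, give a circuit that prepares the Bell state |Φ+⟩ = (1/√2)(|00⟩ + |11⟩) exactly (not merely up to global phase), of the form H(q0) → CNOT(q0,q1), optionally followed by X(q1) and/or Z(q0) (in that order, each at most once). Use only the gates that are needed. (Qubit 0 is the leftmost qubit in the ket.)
H(q0) → CNOT(q0,q1)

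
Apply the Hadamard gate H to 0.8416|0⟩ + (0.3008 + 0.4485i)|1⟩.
(0.8078 + 0.3171i)|0⟩ + (0.3824 - 0.3171i)|1⟩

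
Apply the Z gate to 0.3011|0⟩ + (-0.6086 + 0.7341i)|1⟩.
0.3011|0⟩ + (0.6086 - 0.7341i)|1⟩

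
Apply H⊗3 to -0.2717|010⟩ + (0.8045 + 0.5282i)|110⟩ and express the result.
(0.1884 + 0.1867i)|000⟩ + (0.1884 + 0.1867i)|001⟩ + (-0.1884 - 0.1867i)|010⟩ + (-0.1884 - 0.1867i)|011⟩ + (-0.3805 - 0.1867i)|100⟩ + (-0.3805 - 0.1867i)|101⟩ + (0.3805 + 0.1867i)|110⟩ + (0.3805 + 0.1867i)|111⟩

H⊗3 gives amp(|y⟩) = (1/2√2) Σ_x (−1)^(x·y) amp(|x⟩), where x·y is the number of positions in which both x and y have a 1.
|000⟩: (-0.2717 + (0.8045 + 0.5282i))/(2√2) = (0.1884 + 0.1867i)
|001⟩: (-0.2717 + (0.8045 + 0.5282i))/(2√2) = (0.1884 + 0.1867i)
|010⟩: (0.2717 - (0.8045 + 0.5282i))/(2√2) = (-0.1884 - 0.1867i)
|011⟩: (0.2717 - (0.8045 + 0.5282i))/(2√2) = (-0.1884 - 0.1867i)
|100⟩: (-0.2717 - (0.8045 + 0.5282i))/(2√2) = (-0.3805 - 0.1867i)
|101⟩: (-0.2717 - (0.8045 + 0.5282i))/(2√2) = (-0.3805 - 0.1867i)
|110⟩: (0.2717 + (0.8045 + 0.5282i))/(2√2) = (0.3805 + 0.1867i)
|111⟩: (0.2717 + (0.8045 + 0.5282i))/(2√2) = (0.3805 + 0.1867i)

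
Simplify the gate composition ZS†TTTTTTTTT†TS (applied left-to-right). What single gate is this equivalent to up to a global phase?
Z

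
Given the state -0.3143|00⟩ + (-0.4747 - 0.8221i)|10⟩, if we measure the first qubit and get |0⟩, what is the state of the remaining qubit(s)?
-|0⟩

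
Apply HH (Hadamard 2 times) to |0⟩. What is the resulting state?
|0⟩

H² = I, so an even number of Hadamards cancels: H^2 = I and the state is unchanged.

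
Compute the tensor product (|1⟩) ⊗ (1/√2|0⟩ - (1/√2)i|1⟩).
1/√2|10⟩ - (1/√2)i|11⟩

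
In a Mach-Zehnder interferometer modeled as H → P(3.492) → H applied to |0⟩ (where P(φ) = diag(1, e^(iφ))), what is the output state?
(0.03038 - 0.1716i)|0⟩ + (0.9696 + 0.1716i)|1⟩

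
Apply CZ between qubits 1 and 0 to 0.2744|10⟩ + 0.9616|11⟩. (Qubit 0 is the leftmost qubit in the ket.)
0.2744|10⟩ - 0.9616|11⟩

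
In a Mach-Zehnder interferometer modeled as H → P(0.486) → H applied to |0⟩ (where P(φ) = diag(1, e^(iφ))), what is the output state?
(0.9421 + 0.2335i)|0⟩ + (0.0579 - 0.2335i)|1⟩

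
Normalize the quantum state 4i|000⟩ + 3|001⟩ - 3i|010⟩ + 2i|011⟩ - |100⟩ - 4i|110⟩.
0.5394i|000⟩ + 0.4045|001⟩ - 0.4045i|010⟩ + 0.2697i|011⟩ - 0.1348|100⟩ - 0.5394i|110⟩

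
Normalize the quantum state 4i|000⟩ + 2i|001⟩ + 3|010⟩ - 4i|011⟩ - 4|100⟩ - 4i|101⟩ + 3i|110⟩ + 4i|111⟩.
0.3961i|000⟩ + 0.198i|001⟩ + 0.297|010⟩ - 0.3961i|011⟩ - 0.3961|100⟩ - 0.3961i|101⟩ + 0.297i|110⟩ + 0.3961i|111⟩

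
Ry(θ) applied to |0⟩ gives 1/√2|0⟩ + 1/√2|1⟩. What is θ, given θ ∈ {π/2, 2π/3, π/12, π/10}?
π/2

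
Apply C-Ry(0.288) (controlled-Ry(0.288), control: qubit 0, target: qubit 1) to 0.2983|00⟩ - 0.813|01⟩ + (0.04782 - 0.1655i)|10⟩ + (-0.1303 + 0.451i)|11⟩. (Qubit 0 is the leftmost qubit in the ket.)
0.2983|00⟩ - 0.813|01⟩ + (0.06602 - 0.2285i)|10⟩ + (-0.1221 + 0.4226i)|11⟩

C-Ry(0.288) leaves the control-|0⟩ kets |00⟩, |01⟩ unchanged and applies Ry(0.288) to qubit 1 on the control-|1⟩ pair (|10⟩, |11⟩).
Ry(0.288) = [[cos(θ/2), −sin(θ/2)], [sin(θ/2), cos(θ/2)]]; θ = 0.288, cos(θ/2) ≈ 0.98965, sin(θ/2) ≈ 0.143503.
With a = amp(|10⟩) = (0.04782 - 0.1655i) and b = amp(|11⟩) = (-0.1303 + 0.451i):
new amp(|10⟩) = (0.98965)·a + (-0.143503)·b = (0.06602 - 0.2285i)
new amp(|11⟩) = (0.143503)·a + (0.98965)·b = (-0.1221 + 0.4226i)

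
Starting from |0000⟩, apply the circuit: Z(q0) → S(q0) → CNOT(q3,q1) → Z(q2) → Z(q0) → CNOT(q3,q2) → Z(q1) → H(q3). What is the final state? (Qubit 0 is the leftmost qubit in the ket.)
1/√2|0000⟩ + 1/√2|0001⟩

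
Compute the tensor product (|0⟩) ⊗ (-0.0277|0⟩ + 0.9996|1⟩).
-0.0277|00⟩ + 0.9996|01⟩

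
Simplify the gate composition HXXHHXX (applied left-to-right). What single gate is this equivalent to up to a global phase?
H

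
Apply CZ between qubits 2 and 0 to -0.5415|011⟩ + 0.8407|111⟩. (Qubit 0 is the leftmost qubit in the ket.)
-0.5415|011⟩ - 0.8407|111⟩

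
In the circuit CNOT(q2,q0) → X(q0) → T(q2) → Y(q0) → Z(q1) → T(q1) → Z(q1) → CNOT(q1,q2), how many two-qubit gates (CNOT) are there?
2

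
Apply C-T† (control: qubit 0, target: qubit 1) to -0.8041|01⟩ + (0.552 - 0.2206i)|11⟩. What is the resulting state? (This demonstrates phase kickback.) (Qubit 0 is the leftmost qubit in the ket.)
-0.8041|01⟩ + (0.2343 - 0.5463i)|11⟩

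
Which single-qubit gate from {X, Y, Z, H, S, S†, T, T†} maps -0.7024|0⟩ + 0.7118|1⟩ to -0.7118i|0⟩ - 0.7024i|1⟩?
Y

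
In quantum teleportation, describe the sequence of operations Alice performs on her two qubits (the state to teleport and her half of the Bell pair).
CNOT (state → Bell), then H on state qubit, then measure both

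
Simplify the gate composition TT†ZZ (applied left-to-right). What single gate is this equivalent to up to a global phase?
I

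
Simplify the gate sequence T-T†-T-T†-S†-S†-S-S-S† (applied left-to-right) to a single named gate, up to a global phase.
S†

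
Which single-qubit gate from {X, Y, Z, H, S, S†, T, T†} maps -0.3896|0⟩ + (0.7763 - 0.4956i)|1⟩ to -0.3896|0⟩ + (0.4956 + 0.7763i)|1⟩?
S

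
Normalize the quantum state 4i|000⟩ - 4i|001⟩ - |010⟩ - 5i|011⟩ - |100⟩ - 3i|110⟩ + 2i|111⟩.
0.4714i|000⟩ - 0.4714i|001⟩ - 0.1179|010⟩ - 0.5893i|011⟩ - 0.1179|100⟩ - (1/√8)i|110⟩ + 0.2357i|111⟩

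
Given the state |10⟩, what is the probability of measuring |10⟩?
1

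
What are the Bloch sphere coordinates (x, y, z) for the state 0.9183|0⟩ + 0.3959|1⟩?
(0.7271, 0, 0.6865)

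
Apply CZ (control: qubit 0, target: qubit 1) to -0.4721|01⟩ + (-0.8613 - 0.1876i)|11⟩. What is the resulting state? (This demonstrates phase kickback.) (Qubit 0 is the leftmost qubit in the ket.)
-0.4721|01⟩ + (0.8613 + 0.1876i)|11⟩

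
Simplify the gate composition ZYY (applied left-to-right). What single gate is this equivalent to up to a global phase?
Z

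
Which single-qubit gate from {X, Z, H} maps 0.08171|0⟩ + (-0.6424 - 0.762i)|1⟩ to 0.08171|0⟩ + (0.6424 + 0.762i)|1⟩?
Z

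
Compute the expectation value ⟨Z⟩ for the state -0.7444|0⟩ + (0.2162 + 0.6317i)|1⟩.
0.1083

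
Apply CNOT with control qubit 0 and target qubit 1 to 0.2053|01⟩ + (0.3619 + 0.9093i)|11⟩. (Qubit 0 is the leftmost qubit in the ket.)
0.2053|01⟩ + (0.3619 + 0.9093i)|10⟩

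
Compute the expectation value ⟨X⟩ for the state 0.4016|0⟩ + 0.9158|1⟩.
0.7356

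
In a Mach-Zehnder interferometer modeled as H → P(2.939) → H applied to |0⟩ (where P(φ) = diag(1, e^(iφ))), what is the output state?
(0.01023 + 0.1006i)|0⟩ + (0.9898 - 0.1006i)|1⟩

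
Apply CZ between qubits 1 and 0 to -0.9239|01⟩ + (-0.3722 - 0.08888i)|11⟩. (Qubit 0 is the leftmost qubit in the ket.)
-0.9239|01⟩ + (0.3722 + 0.08888i)|11⟩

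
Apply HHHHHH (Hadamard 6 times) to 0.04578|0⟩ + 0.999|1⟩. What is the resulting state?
0.04578|0⟩ + 0.999|1⟩

H² = I, so an even number of Hadamards cancels: H^6 = I and the state is unchanged.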